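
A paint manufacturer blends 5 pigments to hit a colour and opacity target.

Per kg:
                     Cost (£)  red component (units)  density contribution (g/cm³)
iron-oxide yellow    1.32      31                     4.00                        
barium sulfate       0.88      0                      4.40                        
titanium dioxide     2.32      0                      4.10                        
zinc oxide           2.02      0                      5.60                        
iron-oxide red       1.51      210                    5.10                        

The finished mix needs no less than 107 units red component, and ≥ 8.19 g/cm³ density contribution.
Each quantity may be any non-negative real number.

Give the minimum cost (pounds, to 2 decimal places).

Let x1 = kg of iron-oxide yellow, x2 = kg of barium sulfate, x3 = kg of titanium dioxide, x4 = kg of zinc oxide, x5 = kg of iron-oxide red.
Minimize 1.32x1 + 0.88x2 + 2.32x3 + 2.02x4 + 1.51x5 with:
  31x1 + 210x5 ≥ 107   (red component)
  4x1 + 4.4x2 + 4.1x3 + 5.6x4 + 5.1x5 ≥ 8.19   (density contribution)
  x1, x2, x3, x4, x5 ≥ 0.
The minimum-cost mix takes nothing from iron-oxide yellow, titanium dioxide, zinc oxide — only barium sulfate, iron-oxide red. There the red component and density contribution constraints are tight.
So barium sulfate = 1.271 kg, iron-oxide red = 0.5095 kg.
Total cost: 0.88·1.271 + 1.51·0.5095 = 1.8878.

£1.89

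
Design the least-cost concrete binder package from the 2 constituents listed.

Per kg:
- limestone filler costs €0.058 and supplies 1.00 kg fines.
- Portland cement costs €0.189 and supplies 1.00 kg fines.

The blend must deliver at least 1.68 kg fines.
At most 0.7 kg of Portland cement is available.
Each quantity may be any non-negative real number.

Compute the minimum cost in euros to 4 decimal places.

€0.0974

Let x1 = kg of limestone filler, x2 = kg of Portland cement.
min 0.058x1 + 0.189x2 with:
  1x1 + 1x2 ≥ 1.68   (fines)
  x2 ≤ 0.7
  x1, x2 ≥ 0.
The cheapest feasible vertex uses only limestone filler; Portland cement is not used. Binding constraint: fines.
Solving gives x1 = 1.68.
Objective = 0.058·1.68 = 0.097440.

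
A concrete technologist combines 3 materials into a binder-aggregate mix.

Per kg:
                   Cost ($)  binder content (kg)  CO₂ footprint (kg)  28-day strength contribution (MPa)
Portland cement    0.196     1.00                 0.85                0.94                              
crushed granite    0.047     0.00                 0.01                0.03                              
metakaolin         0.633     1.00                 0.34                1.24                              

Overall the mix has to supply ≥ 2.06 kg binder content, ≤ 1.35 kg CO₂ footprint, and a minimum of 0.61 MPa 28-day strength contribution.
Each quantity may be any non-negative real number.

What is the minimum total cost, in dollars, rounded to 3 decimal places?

$0.747

Let x1 = kg of Portland cement, x2 = kg of crushed granite, x3 = kg of metakaolin.
Minimize 0.196x1 + 0.047x2 + 0.633x3 with:
  1x1 + 1x3 ≥ 2.06   (binder content)
  0.85x1 + 0.01x2 + 0.34x3 ≤ 1.35   (CO₂ footprint)
  0.94x1 + 0.03x2 + 1.24x3 ≥ 0.61   (28-day strength contribution)
  x1, x2, x3 ≥ 0.
The cheapest feasible vertex uses only Portland cement, metakaolin; crushed granite is not used. Binding constraints: binder content and CO₂ footprint.
That vertex is x1 = 1.274, x3 = 0.7863.
Hence cost = 0.196·1.274 + 0.633·0.7863 = $0.74743.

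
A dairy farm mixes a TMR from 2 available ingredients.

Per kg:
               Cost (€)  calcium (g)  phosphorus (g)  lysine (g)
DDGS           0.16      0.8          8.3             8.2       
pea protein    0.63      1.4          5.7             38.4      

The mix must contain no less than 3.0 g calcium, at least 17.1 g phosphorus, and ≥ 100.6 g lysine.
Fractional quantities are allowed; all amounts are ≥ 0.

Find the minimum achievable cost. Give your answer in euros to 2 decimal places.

Treat it as an LP. Let x1 = kg of DDGS, x2 = kg of pea protein.
min 0.16x1 + 0.63x2 subject to:
  0.8x1 + 1.4x2 ≥ 3   (calcium)
  8.3x1 + 5.7x2 ≥ 17.1   (phosphorus)
  8.2x1 + 38.4x2 ≥ 100.6   (lysine)
  x1, x2 ≥ 0.
Both inputs are positive at the optimum. The phosphorus and lysine requirements are met with equality.
That vertex is x1 = 0.306, x2 = 2.554.
Total cost: 0.16·0.306 + 0.63·2.554 = 1.6580.

€1.66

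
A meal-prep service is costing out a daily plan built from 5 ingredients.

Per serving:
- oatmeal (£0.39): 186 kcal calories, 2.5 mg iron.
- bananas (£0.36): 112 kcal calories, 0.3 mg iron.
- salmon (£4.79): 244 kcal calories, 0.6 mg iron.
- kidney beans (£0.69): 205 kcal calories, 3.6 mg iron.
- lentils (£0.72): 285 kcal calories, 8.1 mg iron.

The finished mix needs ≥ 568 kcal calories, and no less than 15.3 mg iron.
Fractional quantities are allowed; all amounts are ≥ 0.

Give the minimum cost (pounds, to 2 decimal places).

This is a linear program. Let x1 = servings of oatmeal, x2 = servings of bananas, x3 = servings of salmon, x4 = servings of kidney beans, x5 = servings of lentils.
Minimise 0.39x1 + 0.36x2 + 4.79x3 + 0.69x4 + 0.72x5 with:
  186x1 + 112x2 + 244x3 + 205x4 + 285x5 ≥ 568   (calories)
  2.5x1 + 0.3x2 + 0.6x3 + 3.6x4 + 8.1x5 ≥ 15.3   (iron)
  x1, x2, x3, x4, x5 ≥ 0.
The optimal basis is {oatmeal, lentils}; bananas, salmon, kidney beans drop out. There the calories and iron constraints are tight.
Solving gives x1 = 0.3026, x5 = 1.795.
Hence cost = 0.39·0.3026 + 0.72·1.795 = £1.4104.

£1.41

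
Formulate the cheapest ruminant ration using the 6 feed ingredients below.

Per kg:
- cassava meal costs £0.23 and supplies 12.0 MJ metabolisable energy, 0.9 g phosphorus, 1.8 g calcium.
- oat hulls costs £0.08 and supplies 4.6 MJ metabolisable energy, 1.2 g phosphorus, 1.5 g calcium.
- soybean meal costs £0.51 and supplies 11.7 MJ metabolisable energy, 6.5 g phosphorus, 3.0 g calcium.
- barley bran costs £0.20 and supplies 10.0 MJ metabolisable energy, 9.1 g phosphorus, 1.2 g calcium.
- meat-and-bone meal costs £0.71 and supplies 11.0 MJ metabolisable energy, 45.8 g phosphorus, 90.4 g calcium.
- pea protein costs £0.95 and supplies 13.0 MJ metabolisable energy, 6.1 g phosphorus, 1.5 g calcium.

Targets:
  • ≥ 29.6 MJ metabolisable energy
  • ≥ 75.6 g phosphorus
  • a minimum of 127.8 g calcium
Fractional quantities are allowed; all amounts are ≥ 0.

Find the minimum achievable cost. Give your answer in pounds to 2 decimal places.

Treat it as an LP. Let x1 = kg of cassava meal, x2 = kg of oat hulls, x3 = kg of soybean meal, x4 = kg of barley bran, x5 = kg of meat-and-bone meal, x6 = kg of pea protein.
Minimise 0.23x1 + 0.08x2 + 0.51x3 + 0.2x4 + 0.71x5 + 0.95x6 with:
  12x1 + 4.6x2 + 11.7x3 + 10x4 + 11x5 + 13x6 ≥ 29.6   (metabolisable energy)
  0.9x1 + 1.2x2 + 6.5x3 + 9.1x4 + 45.8x5 + 6.1x6 ≥ 75.6   (phosphorus)
  1.8x1 + 1.5x2 + 3x3 + 1.2x4 + 90.4x5 + 1.5x6 ≥ 127.8   (calcium)
  x1, x2, x3, x4, x5, x6 ≥ 0.
The cheapest feasible vertex uses only oat hulls, barley bran, meat-and-bone meal; cassava meal, soybean meal, pea protein are not used. There the metabolisable energy, phosphorus, calcium constraints are tight.
Optimal quantities: oat hulls = 0.3729 kg, barley bran = 1.259 kg, meat-and-bone meal = 1.391 kg.
Total cost: 0.08·0.3729 + 0.2·1.259 + 0.71·1.391 = 1.2692.

£1.27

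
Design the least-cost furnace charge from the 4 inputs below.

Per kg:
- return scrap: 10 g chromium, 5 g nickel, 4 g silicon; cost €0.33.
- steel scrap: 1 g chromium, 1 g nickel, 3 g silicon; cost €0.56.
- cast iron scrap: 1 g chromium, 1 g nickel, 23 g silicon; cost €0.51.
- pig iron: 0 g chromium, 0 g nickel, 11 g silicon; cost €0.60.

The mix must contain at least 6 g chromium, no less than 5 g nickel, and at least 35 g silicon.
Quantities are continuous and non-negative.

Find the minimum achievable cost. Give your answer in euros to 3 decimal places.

€0.950

Set it up as a linear program. Let x1 = kg of return scrap, x2 = kg of steel scrap, x3 = kg of cast iron scrap, x4 = kg of pig iron.
min 0.33x1 + 0.56x2 + 0.51x3 + 0.6x4 s.t.:
  10x1 + 1x2 + 1x3 ≥ 6   (chromium)
  5x1 + 1x2 + 1x3 ≥ 5   (nickel)
  4x1 + 3x2 + 23x3 + 11x4 ≥ 35   (silicon)
  x1, x2, x3, x4 ≥ 0.
The optimal basis is {return scrap, cast iron scrap}; steel scrap, pig iron drop out. The nickel and silicon requirements are met with equality.
Optimal quantities: return scrap = 0.7207 kg, cast iron scrap = 1.396 kg.
Total cost: 0.33·0.7207 + 0.51·1.396 = 0.94979.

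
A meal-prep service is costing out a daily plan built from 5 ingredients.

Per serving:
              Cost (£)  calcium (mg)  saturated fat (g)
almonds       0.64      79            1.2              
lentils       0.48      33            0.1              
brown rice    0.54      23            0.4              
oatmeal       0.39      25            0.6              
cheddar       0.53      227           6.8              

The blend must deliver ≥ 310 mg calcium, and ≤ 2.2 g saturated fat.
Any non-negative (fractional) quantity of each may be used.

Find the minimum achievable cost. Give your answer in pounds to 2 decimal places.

Let x1 = servings of almonds, x2 = servings of lentils, x3 = servings of brown rice, x4 = servings of oatmeal, x5 = servings of cheddar.
Minimise 0.64x1 + 0.48x2 + 0.54x3 + 0.39x4 + 0.53x5 subject to:
  79x1 + 33x2 + 23x3 + 25x4 + 227x5 ≥ 310   (calcium)
  1.2x1 + 0.1x2 + 0.4x3 + 0.6x4 + 6.8x5 ≤ 2.2   (saturated fat)
  x1, x2, x3, x4, x5 ≥ 0.
The optimal basis is {almonds, lentils}; brown rice, oatmeal, cheddar drop out. Binding constraints: calcium and saturated fat.
That vertex is x1 = 1.312, x2 = 6.252.
Cost = 0.64·1.312 + 0.48·6.252 = 3.8406.

£3.84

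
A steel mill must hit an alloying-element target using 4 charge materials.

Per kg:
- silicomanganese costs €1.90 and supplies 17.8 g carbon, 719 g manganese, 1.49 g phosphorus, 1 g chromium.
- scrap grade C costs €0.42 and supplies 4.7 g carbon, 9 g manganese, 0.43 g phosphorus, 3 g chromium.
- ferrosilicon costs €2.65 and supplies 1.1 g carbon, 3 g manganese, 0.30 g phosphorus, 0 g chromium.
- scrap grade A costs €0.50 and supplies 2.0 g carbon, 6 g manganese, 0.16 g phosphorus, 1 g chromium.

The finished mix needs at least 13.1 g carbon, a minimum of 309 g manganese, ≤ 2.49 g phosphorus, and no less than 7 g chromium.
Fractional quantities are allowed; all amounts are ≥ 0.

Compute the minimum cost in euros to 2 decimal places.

€1.69

This is a linear program. Let x1 = kg of silicomanganese, x2 = kg of scrap grade C, x3 = kg of ferrosilicon, x4 = kg of scrap grade A.
Minimise 1.9x1 + 0.42x2 + 2.65x3 + 0.5x4 s.t.:
  17.8x1 + 4.7x2 + 1.1x3 + 2x4 ≥ 13.1   (carbon)
  719x1 + 9x2 + 3x3 + 6x4 ≥ 309   (manganese)
  1.49x1 + 0.43x2 + 0.3x3 + 0.16x4 ≤ 2.49   (phosphorus)
  1x1 + 3x2 + 1x4 ≥ 7   (chromium)
  x1, x2, x3, x4 ≥ 0.
The optimal basis is {silicomanganese, scrap grade C}; ferrosilicon, scrap grade A drop out. The manganese and chromium requirements are met with equality.
Optimal quantities: silicomanganese = 0.4022 kg, scrap grade C = 2.199 kg.
Cost = 1.9·0.4022 + 0.42·2.199 = 1.6878.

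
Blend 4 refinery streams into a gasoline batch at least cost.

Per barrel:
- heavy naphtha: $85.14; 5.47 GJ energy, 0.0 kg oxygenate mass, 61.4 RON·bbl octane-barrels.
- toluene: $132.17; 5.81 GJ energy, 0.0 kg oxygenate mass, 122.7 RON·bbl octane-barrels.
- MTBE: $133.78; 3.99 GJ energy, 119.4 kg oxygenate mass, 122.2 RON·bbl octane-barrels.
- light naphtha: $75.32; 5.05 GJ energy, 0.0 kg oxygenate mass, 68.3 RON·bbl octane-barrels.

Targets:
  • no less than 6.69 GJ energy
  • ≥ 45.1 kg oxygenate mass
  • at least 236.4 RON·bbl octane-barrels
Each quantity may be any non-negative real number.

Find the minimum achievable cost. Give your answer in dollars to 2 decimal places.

$255.46

Let x1 = barrels of heavy naphtha, x2 = barrels of toluene, x3 = barrels of MTBE, x4 = barrels of light naphtha.
Minimise 85.14x1 + 132.17x2 + 133.78x3 + 75.32x4 with:
  5.47x1 + 5.81x2 + 3.99x3 + 5.05x4 ≥ 6.69   (energy)
  119.4x3 ≥ 45.1   (oxygenate mass)
  61.4x1 + 122.7x2 + 122.2x3 + 68.3x4 ≥ 236.4   (octane-barrels)
  x1, x2, x3, x4 ≥ 0.
The optimal basis is {toluene, MTBE}; heavy naphtha, light naphtha drop out. Binding constraints: oxygenate mass and octane-barrels.
Optimal quantities: toluene = 1.5505 barrels, MTBE = 0.37772 barrels.
Objective = 132.17·1.5505 + 133.78·0.37772 = 255.4610.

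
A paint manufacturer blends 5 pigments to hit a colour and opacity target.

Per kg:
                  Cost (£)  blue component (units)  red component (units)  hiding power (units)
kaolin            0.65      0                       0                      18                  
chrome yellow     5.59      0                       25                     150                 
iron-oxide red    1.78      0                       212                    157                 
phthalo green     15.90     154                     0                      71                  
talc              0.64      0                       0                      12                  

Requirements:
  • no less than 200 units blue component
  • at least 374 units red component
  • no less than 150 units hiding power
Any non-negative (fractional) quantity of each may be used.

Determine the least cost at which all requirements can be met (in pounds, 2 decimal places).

Set it up as a linear program. Let x1 = kg of kaolin, x2 = kg of chrome yellow, x3 = kg of iron-oxide red, x4 = kg of phthalo green, x5 = kg of talc.
Minimize 0.65x1 + 5.59x2 + 1.78x3 + 15.9x4 + 0.64x5 s.t.:
  154x4 ≥ 200   (blue component)
  25x2 + 212x3 ≥ 374   (red component)
  18x1 + 150x2 + 157x3 + 71x4 + 12x5 ≥ 150   (hiding power)
  x1, x2, x3, x4, x5 ≥ 0.
The minimum-cost mix takes nothing from kaolin, chrome yellow, talc — only iron-oxide red, phthalo green. Binding constraints: blue component and red component.
So iron-oxide red = 1.764 kg, phthalo green = 1.299 kg.
Objective = 1.78·1.764 + 15.9·1.299 = 23.7940.

£23.79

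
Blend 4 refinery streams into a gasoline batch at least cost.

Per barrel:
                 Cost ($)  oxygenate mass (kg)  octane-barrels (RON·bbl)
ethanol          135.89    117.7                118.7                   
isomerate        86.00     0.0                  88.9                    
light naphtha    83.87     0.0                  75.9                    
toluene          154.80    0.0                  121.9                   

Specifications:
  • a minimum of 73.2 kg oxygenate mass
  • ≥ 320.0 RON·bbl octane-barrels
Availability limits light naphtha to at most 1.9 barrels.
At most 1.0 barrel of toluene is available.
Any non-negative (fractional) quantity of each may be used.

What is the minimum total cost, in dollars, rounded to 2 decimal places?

Let x1 = barrels of ethanol, x2 = barrels of isomerate, x3 = barrels of light naphtha, x4 = barrels of toluene.
Minimise 135.89x1 + 86x2 + 83.87x3 + 154.8x4 subject to:
  117.7x1 ≥ 73.2   (oxygenate mass)
  118.7x1 + 88.9x2 + 75.9x3 + 121.9x4 ≥ 320   (octane-barrels)
  x3 ≤ 1.9
  x4 ≤ 1
  x1, x2, x3, x4 ≥ 0.
The minimum-cost mix takes nothing from light naphtha, toluene — only ethanol, isomerate. The oxygenate mass and octane-barrels requirements are met with equality.
That vertex is x1 = 0.62192, x2 = 2.7692.
Objective = 135.89·0.62192 + 86·2.7692 = 322.6639.

$322.66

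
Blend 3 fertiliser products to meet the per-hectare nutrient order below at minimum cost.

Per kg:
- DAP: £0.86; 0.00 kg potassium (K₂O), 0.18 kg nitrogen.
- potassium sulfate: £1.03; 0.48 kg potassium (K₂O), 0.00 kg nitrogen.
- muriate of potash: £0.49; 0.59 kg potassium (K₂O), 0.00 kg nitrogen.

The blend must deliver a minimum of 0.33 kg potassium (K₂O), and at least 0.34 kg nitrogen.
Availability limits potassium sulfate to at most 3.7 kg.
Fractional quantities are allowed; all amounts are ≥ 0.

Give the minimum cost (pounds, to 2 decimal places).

£1.90

Let x1 = kg of DAP, x2 = kg of potassium sulfate, x3 = kg of muriate of potash.
min 0.86x1 + 1.03x2 + 0.49x3 with:
  0.48x2 + 0.59x3 ≥ 0.33   (potassium (K₂O))
  0.18x1 ≥ 0.34   (nitrogen)
  x2 ≤ 3.7
  x1, x2, x3 ≥ 0.
The optimal basis is {DAP, muriate of potash}; potassium sulfate drops out. There the potassium (K₂O) and nitrogen constraints are tight.
That vertex is x1 = 1.889, x3 = 0.5593.
Hence cost = 0.86·1.889 + 0.49·0.5593 = £1.8986.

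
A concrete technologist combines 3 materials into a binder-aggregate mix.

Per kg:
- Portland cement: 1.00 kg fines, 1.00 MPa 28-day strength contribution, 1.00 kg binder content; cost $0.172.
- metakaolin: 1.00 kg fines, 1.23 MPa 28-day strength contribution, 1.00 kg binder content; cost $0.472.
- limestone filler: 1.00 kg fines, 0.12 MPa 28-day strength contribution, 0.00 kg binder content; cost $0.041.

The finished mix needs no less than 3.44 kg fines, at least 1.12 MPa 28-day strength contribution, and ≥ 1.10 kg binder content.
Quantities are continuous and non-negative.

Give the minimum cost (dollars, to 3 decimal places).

$0.285

Set it up as a linear program. Let x1 = kg of Portland cement, x2 = kg of metakaolin, x3 = kg of limestone filler.
min 0.172x1 + 0.472x2 + 0.041x3 s.t.:
  1x1 + 1x2 + 1x3 ≥ 3.44   (fines)
  1x1 + 1.23x2 + 0.12x3 ≥ 1.12   (28-day strength contribution)
  1x1 + 1x2 ≥ 1.1   (binder content)
  x1, x2, x3 ≥ 0.
At the optimum only Portland cement, limestone filler are positive (metakaolin = 0). The fines and binder content requirements are met with equality.
So Portland cement = 1.1 kg, limestone filler = 2.34 kg.
Total cost: 0.172·1.1 + 0.041·2.34 = 0.28514.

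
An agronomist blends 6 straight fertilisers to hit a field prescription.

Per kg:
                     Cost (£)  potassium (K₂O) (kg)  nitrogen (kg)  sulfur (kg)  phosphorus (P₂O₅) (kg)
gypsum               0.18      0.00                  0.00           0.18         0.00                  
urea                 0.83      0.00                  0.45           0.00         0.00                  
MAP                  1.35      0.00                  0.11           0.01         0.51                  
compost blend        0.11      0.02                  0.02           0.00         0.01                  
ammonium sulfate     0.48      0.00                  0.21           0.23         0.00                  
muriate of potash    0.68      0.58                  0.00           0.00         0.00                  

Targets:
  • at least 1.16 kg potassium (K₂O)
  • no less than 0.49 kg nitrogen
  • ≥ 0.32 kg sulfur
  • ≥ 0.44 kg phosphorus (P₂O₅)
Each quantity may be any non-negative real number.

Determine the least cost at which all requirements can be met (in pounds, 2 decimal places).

Let x1 = kg of gypsum, x2 = kg of urea, x3 = kg of MAP, x4 = kg of compost blend, x5 = kg of ammonium sulfate, x6 = kg of muriate of potash.
min 0.18x1 + 0.83x2 + 1.35x3 + 0.11x4 + 0.48x5 + 0.68x6 subject to:
  0.02x4 + 0.58x6 ≥ 1.16   (potassium (K₂O))
  0.45x2 + 0.11x3 + 0.02x4 + 0.21x5 ≥ 0.49   (nitrogen)
  0.18x1 + 0.01x3 + 0.23x5 ≥ 0.32   (sulfur)
  0.51x3 + 0.01x4 ≥ 0.44   (phosphorus (P₂O₅))
  x1, x2, x3, x4, x5, x6 ≥ 0.
At the optimum only urea, MAP, ammonium sulfate, muriate of potash are positive (gypsum, compost blend = 0). The potassium (K₂O), nitrogen, sulfur, phosphorus (P₂O₅) requirements are met with equality.
Optimal quantities: urea = 0.2462 kg, MAP = 0.8627 kg, ammonium sulfate = 1.354 kg, muriate of potash = 2 kg.
Cost = 0.83·0.2462 + 1.35·0.8627 + 0.48·1.354 + 0.68·2 = 3.3789.

£3.38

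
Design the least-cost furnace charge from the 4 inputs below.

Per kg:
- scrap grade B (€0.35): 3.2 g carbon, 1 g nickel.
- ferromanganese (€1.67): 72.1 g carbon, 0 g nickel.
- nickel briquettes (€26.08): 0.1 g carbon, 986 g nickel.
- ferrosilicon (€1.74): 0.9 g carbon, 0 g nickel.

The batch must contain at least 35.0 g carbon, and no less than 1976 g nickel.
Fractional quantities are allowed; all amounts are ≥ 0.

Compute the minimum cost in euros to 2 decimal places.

Let x1 = kg of scrap grade B, x2 = kg of ferromanganese, x3 = kg of nickel briquettes, x4 = kg of ferrosilicon.
Minimize 0.35x1 + 1.67x2 + 26.08x3 + 1.74x4 s.t.:
  3.2x1 + 72.1x2 + 0.1x3 + 0.9x4 ≥ 35   (carbon)
  1x1 + 986x3 ≥ 1976   (nickel)
  x1, x2, x3, x4 ≥ 0.
The minimum-cost mix takes nothing from scrap grade B, ferrosilicon — only ferromanganese, nickel briquettes. Binding constraints: carbon and nickel.
So ferromanganese = 0.4827 kg, nickel briquettes = 2.004 kg.
Objective = 1.67·0.4827 + 26.08·2.004 = 53.0704.

€53.07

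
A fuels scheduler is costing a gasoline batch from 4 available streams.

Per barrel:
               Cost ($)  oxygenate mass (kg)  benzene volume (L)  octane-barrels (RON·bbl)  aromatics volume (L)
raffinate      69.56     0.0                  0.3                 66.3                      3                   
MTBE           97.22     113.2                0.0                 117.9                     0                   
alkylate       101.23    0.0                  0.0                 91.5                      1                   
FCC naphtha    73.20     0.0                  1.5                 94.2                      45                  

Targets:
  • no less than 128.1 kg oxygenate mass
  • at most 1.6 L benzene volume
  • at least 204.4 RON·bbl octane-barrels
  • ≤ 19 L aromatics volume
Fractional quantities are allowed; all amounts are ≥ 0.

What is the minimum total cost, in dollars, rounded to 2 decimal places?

Let x1 = barrels of raffinate, x2 = barrels of MTBE, x3 = barrels of alkylate, x4 = barrels of FCC naphtha.
Minimise 69.56x1 + 97.22x2 + 101.23x3 + 73.2x4 with:
  113.2x2 ≥ 128.1   (oxygenate mass)
  0.3x1 + 1.5x4 ≤ 1.6   (benzene volume)
  66.3x1 + 117.9x2 + 91.5x3 + 94.2x4 ≥ 204.4   (octane-barrels)
  3x1 + 1x3 + 45x4 ≤ 19   (aromatics volume)
  x1, x2, x3, x4 ≥ 0.
The cheapest feasible vertex uses only MTBE, FCC naphtha; raffinate, alkylate are not used. The octane-barrels and aromatics volume requirements are met with equality.
Solving gives x2 = 1.39632, x4 = 0.422222.
Cost = 97.22·1.39632 + 73.2·0.422222 = 166.6569.

$166.66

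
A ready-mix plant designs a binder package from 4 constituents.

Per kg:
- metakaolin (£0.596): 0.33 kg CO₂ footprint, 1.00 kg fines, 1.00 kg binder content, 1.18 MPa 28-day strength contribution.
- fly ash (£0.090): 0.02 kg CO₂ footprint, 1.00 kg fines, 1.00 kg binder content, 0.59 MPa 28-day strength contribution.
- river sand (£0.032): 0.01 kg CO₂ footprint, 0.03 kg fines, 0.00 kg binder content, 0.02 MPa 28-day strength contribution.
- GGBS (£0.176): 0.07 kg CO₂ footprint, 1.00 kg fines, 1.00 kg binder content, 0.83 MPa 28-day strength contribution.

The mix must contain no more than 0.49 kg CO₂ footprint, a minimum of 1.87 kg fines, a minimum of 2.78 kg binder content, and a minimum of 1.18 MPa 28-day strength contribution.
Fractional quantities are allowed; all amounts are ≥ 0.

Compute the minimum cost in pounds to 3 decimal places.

£0.250

Let x1 = kg of metakaolin, x2 = kg of fly ash, x3 = kg of river sand, x4 = kg of GGBS.
Minimise 0.596x1 + 0.09x2 + 0.032x3 + 0.176x4 with:
  0.33x1 + 0.02x2 + 0.01x3 + 0.07x4 ≤ 0.49   (CO₂ footprint)
  1x1 + 1x2 + 0.03x3 + 1x4 ≥ 1.87   (fines)
  1x1 + 1x2 + 1x4 ≥ 2.78   (binder content)
  1.18x1 + 0.59x2 + 0.02x3 + 0.83x4 ≥ 1.18   (28-day strength contribution)
  x1, x2, x3, x4 ≥ 0.
At the optimum only fly ash is positive (metakaolin, river sand, GGBS = 0). The binder content requirement is met with equality.
That vertex is x2 = 2.78.
Objective = 0.09·2.78 = 0.25020.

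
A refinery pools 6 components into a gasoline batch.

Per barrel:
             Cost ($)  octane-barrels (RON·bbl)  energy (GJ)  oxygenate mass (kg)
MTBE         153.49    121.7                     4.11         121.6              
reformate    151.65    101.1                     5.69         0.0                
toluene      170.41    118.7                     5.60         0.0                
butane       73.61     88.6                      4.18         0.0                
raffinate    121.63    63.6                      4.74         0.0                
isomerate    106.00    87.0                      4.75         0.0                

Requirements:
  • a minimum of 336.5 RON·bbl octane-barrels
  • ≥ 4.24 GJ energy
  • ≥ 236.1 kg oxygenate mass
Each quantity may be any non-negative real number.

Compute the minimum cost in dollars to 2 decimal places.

$381.27

This is a linear program. Let x1 = barrels of MTBE, x2 = barrels of reformate, x3 = barrels of toluene, x4 = barrels of butane, x5 = barrels of raffinate, x6 = barrels of isomerate.
min 153.49x1 + 151.65x2 + 170.41x3 + 73.61x4 + 121.63x5 + 106x6 with:
  121.7x1 + 101.1x2 + 118.7x3 + 88.6x4 + 63.6x5 + 87x6 ≥ 336.5   (octane-barrels)
  4.11x1 + 5.69x2 + 5.6x3 + 4.18x4 + 4.74x5 + 4.75x6 ≥ 4.24   (energy)
  121.6x1 ≥ 236.1   (oxygenate mass)
  x1, x2, x3, x4, x5, x6 ≥ 0.
At the optimum only MTBE, butane are positive (reformate, toluene, raffinate, isomerate = 0). The octane-barrels and oxygenate mass requirements are met with equality.
Optimal quantities: MTBE = 1.9416 barrels, butane = 1.131 barrels.
Cost = 153.49·1.9416 + 73.61·1.131 = 381.2691.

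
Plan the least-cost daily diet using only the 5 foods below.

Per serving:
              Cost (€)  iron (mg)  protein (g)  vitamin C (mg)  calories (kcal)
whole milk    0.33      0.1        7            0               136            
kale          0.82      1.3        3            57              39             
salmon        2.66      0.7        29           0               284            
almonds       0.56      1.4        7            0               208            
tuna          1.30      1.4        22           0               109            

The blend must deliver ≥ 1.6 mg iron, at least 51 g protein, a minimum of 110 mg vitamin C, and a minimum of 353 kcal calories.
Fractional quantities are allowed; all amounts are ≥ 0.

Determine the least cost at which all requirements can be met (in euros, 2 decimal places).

€3.71

Treat it as an LP. Let x1 = servings of whole milk, x2 = servings of kale, x3 = servings of salmon, x4 = servings of almonds, x5 = servings of tuna.
Minimize 0.33x1 + 0.82x2 + 2.66x3 + 0.56x4 + 1.3x5 with:
  0.1x1 + 1.3x2 + 0.7x3 + 1.4x4 + 1.4x5 ≥ 1.6   (iron)
  7x1 + 3x2 + 29x3 + 7x4 + 22x5 ≥ 51   (protein)
  57x2 ≥ 110   (vitamin C)
  136x1 + 39x2 + 284x3 + 208x4 + 109x5 ≥ 353   (calories)
  x1, x2, x3, x4, x5 ≥ 0.
At the optimum only whole milk, kale are positive (salmon, almonds, tuna = 0). There the protein and vitamin C constraints are tight.
Solving gives x1 = 6.459, x2 = 1.93.
Objective = 0.33·6.459 + 0.82·1.93 = 3.7141.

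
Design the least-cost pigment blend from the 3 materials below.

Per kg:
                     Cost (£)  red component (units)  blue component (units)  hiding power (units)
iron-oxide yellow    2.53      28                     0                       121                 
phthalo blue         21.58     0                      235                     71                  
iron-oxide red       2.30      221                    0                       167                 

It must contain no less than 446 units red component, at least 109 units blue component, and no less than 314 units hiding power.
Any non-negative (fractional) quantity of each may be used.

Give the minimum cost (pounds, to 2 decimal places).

£14.65

Let x1 = kg of iron-oxide yellow, x2 = kg of phthalo blue, x3 = kg of iron-oxide red.
min 2.53x1 + 21.58x2 + 2.3x3 with:
  28x1 + 221x3 ≥ 446   (red component)
  235x2 ≥ 109   (blue component)
  121x1 + 71x2 + 167x3 ≥ 314   (hiding power)
  x1, x2, x3 ≥ 0.
The minimum-cost mix takes nothing from iron-oxide yellow — only phthalo blue, iron-oxide red. The red component and blue component requirements are met with equality.
So phthalo blue = 0.4638 kg, iron-oxide red = 2.018 kg.
Objective = 21.58·0.4638 + 2.3·2.018 = 14.6502.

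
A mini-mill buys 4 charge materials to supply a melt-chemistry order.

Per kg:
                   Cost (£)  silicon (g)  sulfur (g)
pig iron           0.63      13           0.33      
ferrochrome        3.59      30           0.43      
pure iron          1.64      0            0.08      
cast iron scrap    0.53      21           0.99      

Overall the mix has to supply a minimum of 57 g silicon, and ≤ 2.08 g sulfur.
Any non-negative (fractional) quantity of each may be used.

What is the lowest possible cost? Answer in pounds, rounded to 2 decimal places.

£2.09

Set it up as a linear program. Let x1 = kg of pig iron, x2 = kg of ferrochrome, x3 = kg of pure iron, x4 = kg of cast iron scrap.
min 0.63x1 + 3.59x2 + 1.64x3 + 0.53x4 s.t.:
  13x1 + 30x2 + 21x4 ≥ 57   (silicon)
  0.33x1 + 0.43x2 + 0.08x3 + 0.99x4 ≤ 2.08   (sulfur)
  x1, x2, x3, x4 ≥ 0.
The minimum-cost mix takes nothing from ferrochrome, pure iron — only pig iron, cast iron scrap. There the silicon and sulfur constraints are tight.
So pig iron = 2.146 kg, cast iron scrap = 1.386 kg.
Objective = 0.63·2.146 + 0.53·1.386 = 2.0866.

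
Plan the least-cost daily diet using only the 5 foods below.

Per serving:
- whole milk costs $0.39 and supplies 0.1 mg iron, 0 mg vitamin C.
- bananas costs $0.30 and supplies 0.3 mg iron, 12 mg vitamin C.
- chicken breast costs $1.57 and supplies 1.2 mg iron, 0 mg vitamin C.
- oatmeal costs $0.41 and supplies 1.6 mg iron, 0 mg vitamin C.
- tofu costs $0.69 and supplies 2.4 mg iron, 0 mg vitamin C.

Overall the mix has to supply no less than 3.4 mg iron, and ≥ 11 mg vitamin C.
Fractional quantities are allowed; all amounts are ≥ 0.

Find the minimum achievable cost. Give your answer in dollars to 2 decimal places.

$1.08

Let x1 = servings of whole milk, x2 = servings of bananas, x3 = servings of chicken breast, x4 = servings of oatmeal, x5 = servings of tofu.
min 0.39x1 + 0.3x2 + 1.57x3 + 0.41x4 + 0.69x5 subject to:
  0.1x1 + 0.3x2 + 1.2x3 + 1.6x4 + 2.4x5 ≥ 3.4   (iron)
  12x2 ≥ 11   (vitamin C)
  x1, x2, x3, x4, x5 ≥ 0.
The cheapest feasible vertex uses only bananas, oatmeal; whole milk, chicken breast, tofu are not used. Binding constraints: iron and vitamin C.
Solving gives x2 = 0.9167, x4 = 1.953.
Cost = 0.3·0.9167 + 0.41·1.953 = 1.0757.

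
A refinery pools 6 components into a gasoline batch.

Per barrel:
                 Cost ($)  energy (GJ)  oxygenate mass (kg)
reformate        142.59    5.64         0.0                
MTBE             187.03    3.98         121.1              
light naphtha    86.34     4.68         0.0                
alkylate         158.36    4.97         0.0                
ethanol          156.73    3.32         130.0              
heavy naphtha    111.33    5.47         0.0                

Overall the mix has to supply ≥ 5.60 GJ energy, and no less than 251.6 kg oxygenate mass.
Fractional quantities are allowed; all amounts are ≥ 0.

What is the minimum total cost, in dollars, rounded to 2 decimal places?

Set it up as a linear program. Let x1 = barrels of reformate, x2 = barrels of MTBE, x3 = barrels of light naphtha, x4 = barrels of alkylate, x5 = barrels of ethanol, x6 = barrels of heavy naphtha.
Minimize 142.59x1 + 187.03x2 + 86.34x3 + 158.36x4 + 156.73x5 + 111.33x6 with:
  5.64x1 + 3.98x2 + 4.68x3 + 4.97x4 + 3.32x5 + 5.47x6 ≥ 5.6   (energy)
  121.1x2 + 130x5 ≥ 251.6   (oxygenate mass)
  x1, x2, x3, x4, x5, x6 ≥ 0.
The minimum-cost mix takes nothing from reformate, MTBE, light naphtha, alkylate, heavy naphtha — only ethanol. The oxygenate mass requirement is met with equality.
That vertex is x5 = 1.93538.
Cost = 156.73·1.93538 = 303.3321.

$303.33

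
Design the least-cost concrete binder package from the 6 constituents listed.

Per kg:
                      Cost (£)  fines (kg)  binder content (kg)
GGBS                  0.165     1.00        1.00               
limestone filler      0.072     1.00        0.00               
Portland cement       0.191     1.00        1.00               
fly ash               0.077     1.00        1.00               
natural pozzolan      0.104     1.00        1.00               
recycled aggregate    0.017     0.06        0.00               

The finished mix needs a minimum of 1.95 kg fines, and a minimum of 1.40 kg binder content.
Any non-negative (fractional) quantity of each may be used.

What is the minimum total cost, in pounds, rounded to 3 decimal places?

Let x1 = kg of GGBS, x2 = kg of limestone filler, x3 = kg of Portland cement, x4 = kg of fly ash, x5 = kg of natural pozzolan, x6 = kg of recycled aggregate.
Minimise 0.165x1 + 0.072x2 + 0.191x3 + 0.077x4 + 0.104x5 + 0.017x6 s.t.:
  1x1 + 1x2 + 1x3 + 1x4 + 1x5 + 0.06x6 ≥ 1.95   (fines)
  1x1 + 1x3 + 1x4 + 1x5 ≥ 1.4   (binder content)
  x1, x2, x3, x4, x5, x6 ≥ 0.
The optimal basis is {limestone filler, fly ash}; GGBS, Portland cement, natural pozzolan, recycled aggregate drop out. There the fines and binder content constraints are tight.
Solving gives x2 = 0.55, x4 = 1.4.
Cost = 0.072·0.55 + 0.077·1.4 = 0.14740.

£0.147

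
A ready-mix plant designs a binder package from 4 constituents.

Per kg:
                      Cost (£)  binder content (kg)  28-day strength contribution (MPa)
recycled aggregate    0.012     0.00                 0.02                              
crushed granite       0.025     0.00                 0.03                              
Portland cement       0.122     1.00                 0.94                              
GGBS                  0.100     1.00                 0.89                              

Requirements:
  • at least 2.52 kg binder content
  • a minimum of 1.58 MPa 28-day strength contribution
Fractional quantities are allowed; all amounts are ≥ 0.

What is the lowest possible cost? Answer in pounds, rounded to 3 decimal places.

£0.252

Let x1 = kg of recycled aggregate, x2 = kg of crushed granite, x3 = kg of Portland cement, x4 = kg of GGBS.
Minimize 0.012x1 + 0.025x2 + 0.122x3 + 0.1x4 with:
  1x3 + 1x4 ≥ 2.52   (binder content)
  0.02x1 + 0.03x2 + 0.94x3 + 0.89x4 ≥ 1.58   (28-day strength contribution)
  x1, x2, x3, x4 ≥ 0.
The cheapest feasible vertex uses only GGBS; recycled aggregate, crushed granite, Portland cement are not used. Binding constraint: binder content.
Optimal quantities: GGBS = 2.52 kg.
Cost = 0.1·2.52 = 0.25200.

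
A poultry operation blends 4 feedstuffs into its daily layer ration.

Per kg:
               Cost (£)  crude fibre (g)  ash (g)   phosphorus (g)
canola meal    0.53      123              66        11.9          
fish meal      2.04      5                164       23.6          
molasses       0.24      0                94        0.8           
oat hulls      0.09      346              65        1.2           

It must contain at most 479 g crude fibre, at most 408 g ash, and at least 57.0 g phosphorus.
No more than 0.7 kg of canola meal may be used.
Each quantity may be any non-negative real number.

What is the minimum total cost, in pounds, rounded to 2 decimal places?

Let x1 = kg of canola meal, x2 = kg of fish meal, x3 = kg of molasses, x4 = kg of oat hulls.
Minimise 0.53x1 + 2.04x2 + 0.24x3 + 0.09x4 with:
  123x1 + 5x2 + 346x4 ≤ 479   (crude fibre)
  66x1 + 164x2 + 94x3 + 65x4 ≤ 408   (ash)
  11.9x1 + 23.6x2 + 0.8x3 + 1.2x4 ≥ 57   (phosphorus)
  x1 ≤ 0.7
  x1, x2, x3, x4 ≥ 0.
The optimal basis is {canola meal, fish meal, oat hulls}; molasses drops out. Binding constraints: ash, phosphorus, the canola meal cap.
So canola meal = 0.7 kg, fish meal = 2.041 kg, oat hulls = 0.4162 kg.
Hence cost = 0.53·0.7 + 2.04·2.041 + 0.09·0.4162 = £4.5721.

£4.57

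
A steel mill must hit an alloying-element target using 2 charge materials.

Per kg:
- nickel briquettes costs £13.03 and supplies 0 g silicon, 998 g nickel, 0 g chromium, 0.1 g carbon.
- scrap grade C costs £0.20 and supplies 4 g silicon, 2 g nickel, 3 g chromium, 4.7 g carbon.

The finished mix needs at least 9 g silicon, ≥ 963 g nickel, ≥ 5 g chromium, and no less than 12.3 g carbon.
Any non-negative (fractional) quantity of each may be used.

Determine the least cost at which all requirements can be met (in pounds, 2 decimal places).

£13.02

Let x1 = kg of nickel briquettes, x2 = kg of scrap grade C.
Minimise 13.03x1 + 0.2x2 subject to:
  4x2 ≥ 9   (silicon)
  998x1 + 2x2 ≥ 963   (nickel)
  3x2 ≥ 5   (chromium)
  0.1x1 + 4.7x2 ≥ 12.3   (carbon)
  x1, x2 ≥ 0.
Both inputs are positive at the optimum. The nickel and carbon requirements are met with equality.
Solving gives x1 = 0.9597, x2 = 2.597.
Hence cost = 13.03·0.9597 + 0.2·2.597 = £13.0243.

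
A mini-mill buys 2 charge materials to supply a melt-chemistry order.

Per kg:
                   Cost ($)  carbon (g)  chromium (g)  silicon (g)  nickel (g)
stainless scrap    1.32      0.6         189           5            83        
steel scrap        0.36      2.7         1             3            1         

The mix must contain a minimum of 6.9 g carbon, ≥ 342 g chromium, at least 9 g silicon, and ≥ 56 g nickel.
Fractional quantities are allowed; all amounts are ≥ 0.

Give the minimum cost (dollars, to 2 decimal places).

$3.15

Set it up as a linear program. Let x1 = kg of stainless scrap, x2 = kg of steel scrap.
Minimize 1.32x1 + 0.36x2 s.t.:
  0.6x1 + 2.7x2 ≥ 6.9   (carbon)
  189x1 + 1x2 ≥ 342   (chromium)
  5x1 + 3x2 ≥ 9   (silicon)
  83x1 + 1x2 ≥ 56   (nickel)
  x1, x2 ≥ 0.
Both inputs are positive at the optimum. There the carbon and chromium constraints are tight.
Optimal quantities: stainless scrap = 1.798 kg, steel scrap = 2.156 kg.
Objective = 1.32·1.798 + 0.36·2.156 = 3.1495.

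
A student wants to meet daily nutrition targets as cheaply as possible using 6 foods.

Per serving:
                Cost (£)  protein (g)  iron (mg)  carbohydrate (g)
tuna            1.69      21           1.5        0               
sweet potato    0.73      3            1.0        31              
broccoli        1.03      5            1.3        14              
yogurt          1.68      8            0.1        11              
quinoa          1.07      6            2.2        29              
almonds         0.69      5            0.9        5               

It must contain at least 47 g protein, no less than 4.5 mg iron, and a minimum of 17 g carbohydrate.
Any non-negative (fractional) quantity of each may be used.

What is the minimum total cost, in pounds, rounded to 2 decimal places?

Set it up as a linear program. Let x1 = servings of tuna, x2 = servings of sweet potato, x3 = servings of broccoli, x4 = servings of yogurt, x5 = servings of quinoa, x6 = servings of almonds.
Minimize 1.69x1 + 0.73x2 + 1.03x3 + 1.68x4 + 1.07x5 + 0.69x6 with:
  21x1 + 3x2 + 5x3 + 8x4 + 6x5 + 5x6 ≥ 47   (protein)
  1.5x1 + 1x2 + 1.3x3 + 0.1x4 + 2.2x5 + 0.9x6 ≥ 4.5   (iron)
  31x2 + 14x3 + 11x4 + 29x5 + 5x6 ≥ 17   (carbohydrate)
  x1, x2, x3, x4, x5, x6 ≥ 0.
The minimum-cost mix takes nothing from sweet potato, broccoli, yogurt, almonds — only tuna, quinoa. Binding constraints: protein and iron.
That vertex is x1 = 2.054, x5 = 0.6452.
Hence cost = 1.69·2.054 + 1.07·0.6452 = £4.1616.

£4.16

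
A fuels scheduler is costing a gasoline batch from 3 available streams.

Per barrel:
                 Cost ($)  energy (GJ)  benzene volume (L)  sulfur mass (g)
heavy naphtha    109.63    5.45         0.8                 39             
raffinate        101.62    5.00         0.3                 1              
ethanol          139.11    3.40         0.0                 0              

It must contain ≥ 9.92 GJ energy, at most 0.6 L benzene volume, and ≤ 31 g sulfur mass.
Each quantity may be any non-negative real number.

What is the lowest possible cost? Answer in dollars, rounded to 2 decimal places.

Let x1 = barrels of heavy naphtha, x2 = barrels of raffinate, x3 = barrels of ethanol.
Minimize 109.63x1 + 101.62x2 + 139.11x3 with:
  5.45x1 + 5x2 + 3.4x3 ≥ 9.92   (energy)
  0.8x1 + 0.3x2 ≤ 0.6   (benzene volume)
  39x1 + 1x2 ≤ 31   (sulfur mass)
  x1, x2, x3 ≥ 0.
At the optimum only heavy naphtha, raffinate are positive (ethanol = 0). Binding constraints: energy and benzene volume.
So heavy naphtha = 0.010148 barrels, raffinate = 1.9729 barrels.
Hence cost = 109.63·0.010148 + 101.62·1.9729 = $201.5986.

$201.60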